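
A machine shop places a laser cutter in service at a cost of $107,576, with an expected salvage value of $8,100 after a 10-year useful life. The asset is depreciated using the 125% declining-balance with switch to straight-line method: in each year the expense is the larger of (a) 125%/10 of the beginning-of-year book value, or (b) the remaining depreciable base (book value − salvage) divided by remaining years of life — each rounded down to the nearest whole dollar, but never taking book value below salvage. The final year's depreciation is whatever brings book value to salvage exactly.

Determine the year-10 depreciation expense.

Depreciable base = $107,576 − $8,100 = $99,476.
Year 1: DB = ⌊$107,576 × 125%/10⌋ = $13,447; SL = ⌊$99,476/10⌋ = $9,947 → take DB $13,447. Book value $94,129.
Year 2: DB = ⌊$94,129 × 125%/10⌋ = $11,766; SL = ⌊$86,029/9⌋ = $9,558 → take DB $11,766. Book value $82,363.
Year 3: DB = ⌊$82,363 × 125%/10⌋ = $10,295; SL = ⌊$74,263/8⌋ = $9,282 → take DB $10,295. Book value $72,068.
Year 4: DB = ⌊$72,068 × 125%/10⌋ = $9,008; SL = ⌊$63,968/7⌋ = $9,138 → take SL $9,138. Book value $62,930.
Year 5: DB = ⌊$62,930 × 125%/10⌋ = $7,866; SL = ⌊$54,830/6⌋ = $9,138 → take SL $9,138. Book value $53,792.
Year 6: DB = ⌊$53,792 × 125%/10⌋ = $6,724; SL = ⌊$45,692/5⌋ = $9,138 → take SL $9,138. Book value $44,654.
Year 7: DB = ⌊$44,654 × 125%/10⌋ = $5,581; SL = ⌊$36,554/4⌋ = $9,138 → take SL $9,138. Book value $35,516.
Year 8: DB = ⌊$35,516 × 125%/10⌋ = $4,439; SL = ⌊$27,416/3⌋ = $9,138 → take SL $9,138. Book value $26,378.
Year 9: DB = ⌊$26,378 × 125%/10⌋ = $3,297; SL = ⌊$18,278/2⌋ = $9,139 → take SL $9,139. Book value $17,239.
Year 10 (final): $17,239 − $8,100 = $9,139. Book value $8,100.

$9,139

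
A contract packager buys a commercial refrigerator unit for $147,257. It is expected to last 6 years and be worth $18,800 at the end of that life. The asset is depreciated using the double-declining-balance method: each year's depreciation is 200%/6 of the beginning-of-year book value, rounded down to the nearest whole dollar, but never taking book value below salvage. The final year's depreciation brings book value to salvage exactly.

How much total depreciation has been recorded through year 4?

$118,169

Depreciable base = $147,257 − $18,800 = $128,457.
Year 1: ⌊$147,257 × 200%/6⌋ = $49,085. Book value $98,172.
Year 2: ⌊$98,172 × 200%/6⌋ = $32,724. Book value $65,448.
Year 3: ⌊$65,448 × 200%/6⌋ = $21,816. Book value $43,632.
Year 4: ⌊$43,632 × 200%/6⌋ = $14,544. Book value $29,088.
Accumulated through year 4 = $147,257 − $29,088 = $118,169.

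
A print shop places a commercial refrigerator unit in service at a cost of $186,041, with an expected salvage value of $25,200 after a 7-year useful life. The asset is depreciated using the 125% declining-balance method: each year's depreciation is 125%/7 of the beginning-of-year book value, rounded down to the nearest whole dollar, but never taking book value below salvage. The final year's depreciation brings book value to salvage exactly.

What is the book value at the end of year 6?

Depreciable base = $186,041 − $25,200 = $160,841.
Year 1: ⌊$186,041 × 125%/7⌋ = $33,221. Book value $152,820.
Year 2: ⌊$152,820 × 125%/7⌋ = $27,289. Book value $125,531.
Year 3: ⌊$125,531 × 125%/7⌋ = $22,416. Book value $103,115.
Year 4: ⌊$103,115 × 125%/7⌋ = $18,413. Book value $84,702.
Year 5: ⌊$84,702 × 125%/7⌋ = $15,125. Book value $69,577.
Year 6: ⌊$69,577 × 125%/7⌋ = $12,424. Book value $57,153.

$57,153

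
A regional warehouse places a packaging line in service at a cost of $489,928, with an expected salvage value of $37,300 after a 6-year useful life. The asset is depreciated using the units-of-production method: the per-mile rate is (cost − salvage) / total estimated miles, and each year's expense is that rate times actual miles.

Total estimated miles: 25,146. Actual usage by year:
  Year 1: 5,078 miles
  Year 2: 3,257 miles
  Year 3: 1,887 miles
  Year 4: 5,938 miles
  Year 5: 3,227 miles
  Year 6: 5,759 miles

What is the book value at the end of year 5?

$140,962

Depreciable base = $489,928 − $37,300 = $452,628.
Rate = $452,628 / 25,146 miles = $18 per mile.
Year 1: 5,078 × $18 = $91,404. Book value $398,524.
Year 2: 3,257 × $18 = $58,626. Book value $339,898.
Year 3: 1,887 × $18 = $33,966. Book value $305,932.
Year 4: 5,938 × $18 = $106,884. Book value $199,048.
Year 5: 3,227 × $18 = $58,086. Book value $140,962.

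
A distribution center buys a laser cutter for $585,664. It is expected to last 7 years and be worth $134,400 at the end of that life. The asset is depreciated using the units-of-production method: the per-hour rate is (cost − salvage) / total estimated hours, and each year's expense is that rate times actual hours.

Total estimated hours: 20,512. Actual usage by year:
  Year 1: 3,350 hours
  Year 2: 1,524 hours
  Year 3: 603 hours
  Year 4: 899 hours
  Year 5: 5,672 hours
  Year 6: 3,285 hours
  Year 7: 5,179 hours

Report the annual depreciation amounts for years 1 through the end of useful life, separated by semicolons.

Depreciable base = $585,664 − $134,400 = $451,264.
Rate = $451,264 / 20,512 hours = $22 per hour.
Year 1: 3,350 × $22 = $73,700. Book value $511,964.
Year 2: 1,524 × $22 = $33,528. Book value $478,436.
Year 3: 603 × $22 = $13,266. Book value $465,170.
Year 4: 899 × $22 = $19,778. Book value $445,392.
Year 5: 5,672 × $22 = $124,784. Book value $320,608.
Year 6: 3,285 × $22 = $72,270. Book value $248,338.
Year 7: 5,179 × $22 = $113,938. Book value $134,400.

$73,700; $33,528; $13,266; $19,778; $124,784; $72,270; $113,938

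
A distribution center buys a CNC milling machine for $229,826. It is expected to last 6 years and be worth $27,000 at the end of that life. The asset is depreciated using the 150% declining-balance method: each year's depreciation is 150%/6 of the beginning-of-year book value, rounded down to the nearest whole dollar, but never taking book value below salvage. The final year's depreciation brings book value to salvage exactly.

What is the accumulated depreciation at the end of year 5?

Depreciable base = $229,826 − $27,000 = $202,826.
Year 1: ⌊$229,826 × 150%/6⌋ = $57,456. Book value $172,370.
Year 2: ⌊$172,370 × 150%/6⌋ = $43,092. Book value $129,278.
Year 3: ⌊$129,278 × 150%/6⌋ = $32,319. Book value $96,959.
Year 4: ⌊$96,959 × 150%/6⌋ = $24,239. Book value $72,720.
Year 5: ⌊$72,720 × 150%/6⌋ = $18,180. Book value $54,540.
Accumulated through year 5 = $229,826 − $54,540 = $175,286.

$175,286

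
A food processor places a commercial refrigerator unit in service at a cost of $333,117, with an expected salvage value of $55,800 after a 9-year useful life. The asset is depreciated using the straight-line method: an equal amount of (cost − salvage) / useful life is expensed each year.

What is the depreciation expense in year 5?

$30,813

Depreciable base = $333,117 − $55,800 = $277,317.
Annual expense = $277,317 / 9 = $30,813.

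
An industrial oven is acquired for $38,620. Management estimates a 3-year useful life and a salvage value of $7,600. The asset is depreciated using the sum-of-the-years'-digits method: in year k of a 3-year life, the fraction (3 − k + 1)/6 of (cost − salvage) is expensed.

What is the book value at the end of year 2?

$12,770

Depreciable base = $38,620 − $7,600 = $31,020.
Sum of the years' digits = 3+2+1 = 6.
Year 1: $31,020 × 3/6 = $15,510. Book value $23,110.
Year 2: $31,020 × 2/6 = $10,340. Book value $12,770.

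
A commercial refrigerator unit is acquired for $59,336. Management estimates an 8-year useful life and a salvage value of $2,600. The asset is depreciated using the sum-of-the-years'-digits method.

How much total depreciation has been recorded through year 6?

Depreciable base = $59,336 − $2,600 = $56,736.
Sum of the years' digits = 8+7+6+5+4+3+2+1 = 36.
Year 1: $56,736 × 8/36 = $12,608. Book value $46,728.
Year 2: $56,736 × 7/36 = $11,032. Book value $35,696.
Year 3: $56,736 × 6/36 = $9,456. Book value $26,240.
Year 4: $56,736 × 5/36 = $7,880. Book value $18,360.
Year 5: $56,736 × 4/36 = $6,304. Book value $12,056.
Year 6: $56,736 × 3/36 = $4,728. Book value $7,328.
Accumulated through year 6 = $59,336 − $7,328 = $52,008.

$52,008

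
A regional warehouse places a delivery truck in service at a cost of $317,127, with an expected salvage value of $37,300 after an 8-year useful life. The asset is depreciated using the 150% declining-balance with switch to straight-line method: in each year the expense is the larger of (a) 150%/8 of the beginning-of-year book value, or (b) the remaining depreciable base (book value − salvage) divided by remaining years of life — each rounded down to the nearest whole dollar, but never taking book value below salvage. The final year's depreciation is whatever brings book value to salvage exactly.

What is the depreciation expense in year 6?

Depreciable base = $317,127 − $37,300 = $279,827.
Year 1: DB = ⌊$317,127 × 150%/8⌋ = $59,461; SL = ⌊$279,827/8⌋ = $34,978 → take DB $59,461. Book value $257,666.
Year 2: DB = ⌊$257,666 × 150%/8⌋ = $48,312; SL = ⌊$220,366/7⌋ = $31,480 → take DB $48,312. Book value $209,354.
Year 3: DB = ⌊$209,354 × 150%/8⌋ = $39,253; SL = ⌊$172,054/6⌋ = $28,675 → take DB $39,253. Book value $170,101.
Year 4: DB = ⌊$170,101 × 150%/8⌋ = $31,893; SL = ⌊$132,801/5⌋ = $26,560 → take DB $31,893. Book value $138,208.
Year 5: DB = ⌊$138,208 × 150%/8⌋ = $25,914; SL = ⌊$100,908/4⌋ = $25,227 → take DB $25,914. Book value $112,294.
Year 6: DB = ⌊$112,294 × 150%/8⌋ = $21,055; SL = ⌊$74,994/3⌋ = $24,998 → take SL $24,998. Book value $87,296.

$24,998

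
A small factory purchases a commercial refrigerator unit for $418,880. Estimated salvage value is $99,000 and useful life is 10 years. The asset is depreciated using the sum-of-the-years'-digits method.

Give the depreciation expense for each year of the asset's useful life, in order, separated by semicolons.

$58,160; $52,344; $46,528; $40,712; $34,896; $29,080; $23,264; $17,448; $11,632; $5,816

Depreciable base = $418,880 − $99,000 = $319,880.
Sum of the years' digits = 10+9+8+7+6+5+4+3+2+1 = 55.
Year 1: $319,880 × 10/55 = $58,160. Book value $360,720.
Year 2: $319,880 × 9/55 = $52,344. Book value $308,376.
Year 3: $319,880 × 8/55 = $46,528. Book value $261,848.
Year 4: $319,880 × 7/55 = $40,712. Book value $221,136.
Year 5: $319,880 × 6/55 = $34,896. Book value $186,240.
Year 6: $319,880 × 5/55 = $29,080. Book value $157,160.
Year 7: $319,880 × 4/55 = $23,264. Book value $133,896.
Year 8: $319,880 × 3/55 = $17,448. Book value $116,448.
Year 9: $319,880 × 2/55 = $11,632. Book value $104,816.
Year 10: $319,880 × 1/55 = $5,816. Book value $99,000.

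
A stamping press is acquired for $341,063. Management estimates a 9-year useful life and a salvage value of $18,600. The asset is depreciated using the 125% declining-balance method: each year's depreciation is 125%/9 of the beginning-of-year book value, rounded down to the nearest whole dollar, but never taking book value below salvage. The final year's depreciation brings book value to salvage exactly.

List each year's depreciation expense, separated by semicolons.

$47,369; $40,790; $35,125; $30,247; $26,046; $22,428; $19,313; $16,631; $84,514

Depreciable base = $341,063 − $18,600 = $322,463.
Year 1: ⌊$341,063 × 125%/9⌋ = $47,369. Book value $293,694.
Year 2: ⌊$293,694 × 125%/9⌋ = $40,790. Book value $252,904.
Year 3: ⌊$252,904 × 125%/9⌋ = $35,125. Book value $217,779.
Year 4: ⌊$217,779 × 125%/9⌋ = $30,247. Book value $187,532.
Year 5: ⌊$187,532 × 125%/9⌋ = $26,046. Book value $161,486.
Year 6: ⌊$161,486 × 125%/9⌋ = $22,428. Book value $139,058.
Year 7: ⌊$139,058 × 125%/9⌋ = $19,313. Book value $119,745.
Year 8: ⌊$119,745 × 125%/9⌋ = $16,631. Book value $103,114.
Year 9 (final): $103,114 − $18,600 = $84,514. Book value $18,600.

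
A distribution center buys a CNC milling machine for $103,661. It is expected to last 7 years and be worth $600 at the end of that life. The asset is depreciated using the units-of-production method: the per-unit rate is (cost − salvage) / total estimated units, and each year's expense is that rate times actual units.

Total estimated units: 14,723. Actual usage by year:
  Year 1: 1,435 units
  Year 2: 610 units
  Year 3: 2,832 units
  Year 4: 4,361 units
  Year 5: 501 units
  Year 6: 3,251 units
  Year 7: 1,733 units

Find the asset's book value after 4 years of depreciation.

$38,995

Depreciable base = $103,661 − $600 = $103,061.
Rate = $103,061 / 14,723 units = $7 per unit.
Year 1: 1,435 × $7 = $10,045. Book value $93,616.
Year 2: 610 × $7 = $4,270. Book value $89,346.
Year 3: 2,832 × $7 = $19,824. Book value $69,522.
Year 4: 4,361 × $7 = $30,527. Book value $38,995.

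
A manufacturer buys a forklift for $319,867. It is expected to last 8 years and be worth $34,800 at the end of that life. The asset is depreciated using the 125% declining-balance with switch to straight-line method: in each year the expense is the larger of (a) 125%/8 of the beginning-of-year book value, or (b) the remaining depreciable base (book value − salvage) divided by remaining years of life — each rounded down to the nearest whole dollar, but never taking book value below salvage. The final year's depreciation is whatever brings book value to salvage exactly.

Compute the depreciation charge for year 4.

$31,467

Depreciable base = $319,867 − $34,800 = $285,067.
Year 1: DB = ⌊$319,867 × 125%/8⌋ = $49,979; SL = ⌊$285,067/8⌋ = $35,633 → take DB $49,979. Book value $269,888.
Year 2: DB = ⌊$269,888 × 125%/8⌋ = $42,170; SL = ⌊$235,088/7⌋ = $33,584 → take DB $42,170. Book value $227,718.
Year 3: DB = ⌊$227,718 × 125%/8⌋ = $35,580; SL = ⌊$192,918/6⌋ = $32,153 → take DB $35,580. Book value $192,138.
Year 4: DB = ⌊$192,138 × 125%/8⌋ = $30,021; SL = ⌊$157,338/5⌋ = $31,467 → take SL $31,467. Book value $160,671.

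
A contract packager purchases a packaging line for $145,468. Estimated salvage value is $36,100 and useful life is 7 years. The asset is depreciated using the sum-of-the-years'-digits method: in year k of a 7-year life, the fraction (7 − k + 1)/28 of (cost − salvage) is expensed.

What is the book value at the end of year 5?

Depreciable base = $145,468 − $36,100 = $109,368.
Sum of the years' digits = 7+6+5+4+3+2+1 = 28.
Year 1: $109,368 × 7/28 = $27,342. Book value $118,126.
Year 2: $109,368 × 6/28 = $23,436. Book value $94,690.
Year 3: $109,368 × 5/28 = $19,530. Book value $75,160.
Year 4: $109,368 × 4/28 = $15,624. Book value $59,536.
Year 5: $109,368 × 3/28 = $11,718. Book value $47,818.

$47,818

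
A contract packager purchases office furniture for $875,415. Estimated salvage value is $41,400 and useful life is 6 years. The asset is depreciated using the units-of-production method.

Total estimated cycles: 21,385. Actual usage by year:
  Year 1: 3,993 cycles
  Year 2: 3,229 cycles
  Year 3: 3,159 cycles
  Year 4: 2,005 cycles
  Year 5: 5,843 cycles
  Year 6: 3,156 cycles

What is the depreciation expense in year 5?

$227,877

Depreciable base = $875,415 − $41,400 = $834,015.
Rate = $834,015 / 21,385 cycles = $39 per cycle.
Year 1: 3,993 × $39 = $155,727. Book value $719,688.
Year 2: 3,229 × $39 = $125,931. Book value $593,757.
Year 3: 3,159 × $39 = $123,201. Book value $470,556.
Year 4: 2,005 × $39 = $78,195. Book value $392,361.
Year 5: 5,843 × $39 = $227,877. Book value $164,484.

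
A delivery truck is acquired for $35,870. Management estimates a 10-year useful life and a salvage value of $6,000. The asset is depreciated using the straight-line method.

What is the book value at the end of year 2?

Depreciable base = $35,870 − $6,000 = $29,870.
Annual expense = $29,870 / 10 = $2,987.
End of year 1: book value $32,883.
End of year 2: book value $29,896.

$29,896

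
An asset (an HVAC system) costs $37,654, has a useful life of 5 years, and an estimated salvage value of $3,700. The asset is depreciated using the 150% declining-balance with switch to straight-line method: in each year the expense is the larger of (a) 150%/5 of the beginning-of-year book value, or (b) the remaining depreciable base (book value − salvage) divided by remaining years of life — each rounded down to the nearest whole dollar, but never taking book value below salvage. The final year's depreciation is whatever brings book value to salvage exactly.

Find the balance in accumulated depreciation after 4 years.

Depreciable base = $37,654 − $3,700 = $33,954.
Year 1: DB = ⌊$37,654 × 150%/5⌋ = $11,296; SL = ⌊$33,954/5⌋ = $6,790 → take DB $11,296. Book value $26,358.
Year 2: DB = ⌊$26,358 × 150%/5⌋ = $7,907; SL = ⌊$22,658/4⌋ = $5,664 → take DB $7,907. Book value $18,451.
Year 3: DB = ⌊$18,451 × 150%/5⌋ = $5,535; SL = ⌊$14,751/3⌋ = $4,917 → take DB $5,535. Book value $12,916.
Year 4: DB = ⌊$12,916 × 150%/5⌋ = $3,874; SL = ⌊$9,216/2⌋ = $4,608 → take SL $4,608. Book value $8,308.
Accumulated through year 4 = $37,654 − $8,308 = $29,346.

$29,346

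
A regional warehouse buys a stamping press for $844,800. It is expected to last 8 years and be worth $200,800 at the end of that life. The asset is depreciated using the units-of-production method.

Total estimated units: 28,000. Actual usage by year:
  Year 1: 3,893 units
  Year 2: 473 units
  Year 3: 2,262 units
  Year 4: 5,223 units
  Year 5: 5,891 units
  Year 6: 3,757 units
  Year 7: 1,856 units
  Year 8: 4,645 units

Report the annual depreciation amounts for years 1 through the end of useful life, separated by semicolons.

Depreciable base = $844,800 − $200,800 = $644,000.
Rate = $644,000 / 28,000 units = $23 per unit.
Year 1: 3,893 × $23 = $89,539. Book value $755,261.
Year 2: 473 × $23 = $10,879. Book value $744,382.
Year 3: 2,262 × $23 = $52,026. Book value $692,356.
Year 4: 5,223 × $23 = $120,129. Book value $572,227.
Year 5: 5,891 × $23 = $135,493. Book value $436,734.
Year 6: 3,757 × $23 = $86,411. Book value $350,323.
Year 7: 1,856 × $23 = $42,688. Book value $307,635.
Year 8: 4,645 × $23 = $106,835. Book value $200,800.

$89,539; $10,879; $52,026; $120,129; $135,493; $86,411; $42,688; $106,835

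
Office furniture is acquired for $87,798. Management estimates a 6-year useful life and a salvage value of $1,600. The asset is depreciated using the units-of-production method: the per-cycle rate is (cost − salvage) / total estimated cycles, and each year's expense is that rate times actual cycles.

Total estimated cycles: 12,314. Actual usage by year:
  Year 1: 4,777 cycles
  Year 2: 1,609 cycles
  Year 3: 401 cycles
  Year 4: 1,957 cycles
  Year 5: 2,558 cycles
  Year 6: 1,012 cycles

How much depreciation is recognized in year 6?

$7,084

Depreciable base = $87,798 − $1,600 = $86,198.
Rate = $86,198 / 12,314 cycles = $7 per cycle.
Year 1: 4,777 × $7 = $33,439. Book value $54,359.
Year 2: 1,609 × $7 = $11,263. Book value $43,096.
Year 3: 401 × $7 = $2,807. Book value $40,289.
Year 4: 1,957 × $7 = $13,699. Book value $26,590.
Year 5: 2,558 × $7 = $17,906. Book value $8,684.
Year 6: 1,012 × $7 = $7,084. Book value $1,600.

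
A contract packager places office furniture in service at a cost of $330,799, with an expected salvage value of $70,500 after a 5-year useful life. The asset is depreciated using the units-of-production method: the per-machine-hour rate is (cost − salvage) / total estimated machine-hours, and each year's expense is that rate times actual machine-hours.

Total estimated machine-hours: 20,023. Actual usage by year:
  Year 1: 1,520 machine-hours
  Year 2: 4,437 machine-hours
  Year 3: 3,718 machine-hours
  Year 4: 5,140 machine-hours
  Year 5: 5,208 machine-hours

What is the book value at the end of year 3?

Depreciable base = $330,799 − $70,500 = $260,299.
Rate = $260,299 / 20,023 machine-hours = $13 per machine-hour.
Year 1: 1,520 × $13 = $19,760. Book value $311,039.
Year 2: 4,437 × $13 = $57,681. Book value $253,358.
Year 3: 3,718 × $13 = $48,334. Book value $205,024.

$205,024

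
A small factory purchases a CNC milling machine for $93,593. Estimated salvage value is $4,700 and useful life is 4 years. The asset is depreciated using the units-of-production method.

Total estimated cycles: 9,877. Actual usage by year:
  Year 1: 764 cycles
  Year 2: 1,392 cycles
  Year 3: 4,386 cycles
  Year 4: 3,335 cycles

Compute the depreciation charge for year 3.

$39,474

Depreciable base = $93,593 − $4,700 = $88,893.
Rate = $88,893 / 9,877 cycles = $9 per cycle.
Year 1: 764 × $9 = $6,876. Book value $86,717.
Year 2: 1,392 × $9 = $12,528. Book value $74,189.
Year 3: 4,386 × $9 = $39,474. Book value $34,715.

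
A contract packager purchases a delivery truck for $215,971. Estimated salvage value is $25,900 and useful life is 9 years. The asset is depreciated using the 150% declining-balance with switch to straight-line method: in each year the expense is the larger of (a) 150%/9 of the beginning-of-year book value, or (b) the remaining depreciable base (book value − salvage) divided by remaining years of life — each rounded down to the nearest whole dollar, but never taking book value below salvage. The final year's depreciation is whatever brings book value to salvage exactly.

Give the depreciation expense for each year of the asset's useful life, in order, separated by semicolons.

Depreciable base = $215,971 − $25,900 = $190,071.
Year 1: DB = ⌊$215,971 × 150%/9⌋ = $35,995; SL = ⌊$190,071/9⌋ = $21,119 → take DB $35,995. Book value $179,976.
Year 2: DB = ⌊$179,976 × 150%/9⌋ = $29,996; SL = ⌊$154,076/8⌋ = $19,259 → take DB $29,996. Book value $149,980.
Year 3: DB = ⌊$149,980 × 150%/9⌋ = $24,996; SL = ⌊$124,080/7⌋ = $17,725 → take DB $24,996. Book value $124,984.
Year 4: DB = ⌊$124,984 × 150%/9⌋ = $20,830; SL = ⌊$99,084/6⌋ = $16,514 → take DB $20,830. Book value $104,154.
Year 5: DB = ⌊$104,154 × 150%/9⌋ = $17,359; SL = ⌊$78,254/5⌋ = $15,650 → take DB $17,359. Book value $86,795.
Year 6: DB = ⌊$86,795 × 150%/9⌋ = $14,465; SL = ⌊$60,895/4⌋ = $15,223 → take SL $15,223. Book value $71,572.
Year 7: DB = ⌊$71,572 × 150%/9⌋ = $11,928; SL = ⌊$45,672/3⌋ = $15,224 → take SL $15,224. Book value $56,348.
Year 8: DB = ⌊$56,348 × 150%/9⌋ = $9,391; SL = ⌊$30,448/2⌋ = $15,224 → take SL $15,224. Book value $41,124.
Year 9 (final): $41,124 − $25,900 = $15,224. Book value $25,900.

$35,995; $29,996; $24,996; $20,830; $17,359; $15,223; $15,224; $15,224; $15,224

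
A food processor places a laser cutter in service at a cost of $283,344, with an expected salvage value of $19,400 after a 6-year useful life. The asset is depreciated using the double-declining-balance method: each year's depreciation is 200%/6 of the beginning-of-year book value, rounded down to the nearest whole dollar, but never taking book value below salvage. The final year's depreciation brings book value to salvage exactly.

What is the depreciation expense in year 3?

$41,977

Depreciable base = $283,344 − $19,400 = $263,944.
Year 1: ⌊$283,344 × 200%/6⌋ = $94,448. Book value $188,896.
Year 2: ⌊$188,896 × 200%/6⌋ = $62,965. Book value $125,931.
Year 3: ⌊$125,931 × 200%/6⌋ = $41,977. Book value $83,954.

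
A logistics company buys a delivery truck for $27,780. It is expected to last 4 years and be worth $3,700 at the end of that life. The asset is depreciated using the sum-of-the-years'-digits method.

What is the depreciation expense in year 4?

Depreciable base = $27,780 − $3,700 = $24,080.
Sum of the years' digits = 4+3+2+1 = 10.
Year 1: $24,080 × 4/10 = $9,632. Book value $18,148.
Year 2: $24,080 × 3/10 = $7,224. Book value $10,924.
Year 3: $24,080 × 2/10 = $4,816. Book value $6,108.
Year 4: $24,080 × 1/10 = $2,408. Book value $3,700.

$2,408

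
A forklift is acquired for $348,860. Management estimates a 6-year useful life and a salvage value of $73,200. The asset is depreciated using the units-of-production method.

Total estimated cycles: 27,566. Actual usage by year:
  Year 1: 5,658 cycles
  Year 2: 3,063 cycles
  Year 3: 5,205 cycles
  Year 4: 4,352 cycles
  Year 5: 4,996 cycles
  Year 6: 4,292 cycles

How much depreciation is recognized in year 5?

$49,960

Depreciable base = $348,860 − $73,200 = $275,660.
Rate = $275,660 / 27,566 cycles = $10 per cycle.
Year 1: 5,658 × $10 = $56,580. Book value $292,280.
Year 2: 3,063 × $10 = $30,630. Book value $261,650.
Year 3: 5,205 × $10 = $52,050. Book value $209,600.
Year 4: 4,352 × $10 = $43,520. Book value $166,080.
Year 5: 4,996 × $10 = $49,960. Book value $116,120.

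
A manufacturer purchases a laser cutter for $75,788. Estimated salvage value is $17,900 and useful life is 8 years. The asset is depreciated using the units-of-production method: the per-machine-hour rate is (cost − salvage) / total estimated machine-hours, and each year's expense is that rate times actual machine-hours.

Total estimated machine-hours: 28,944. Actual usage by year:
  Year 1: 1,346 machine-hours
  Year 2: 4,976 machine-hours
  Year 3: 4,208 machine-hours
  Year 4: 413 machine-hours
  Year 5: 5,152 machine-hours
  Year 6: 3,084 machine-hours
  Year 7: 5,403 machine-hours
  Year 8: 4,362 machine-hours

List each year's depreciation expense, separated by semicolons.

$2,692; $9,952; $8,416; $826; $10,304; $6,168; $10,806; $8,724

Depreciable base = $75,788 − $17,900 = $57,888.
Rate = $57,888 / 28,944 machine-hours = $2 per machine-hour.
Year 1: 1,346 × $2 = $2,692. Book value $73,096.
Year 2: 4,976 × $2 = $9,952. Book value $63,144.
Year 3: 4,208 × $2 = $8,416. Book value $54,728.
Year 4: 413 × $2 = $826. Book value $53,902.
Year 5: 5,152 × $2 = $10,304. Book value $43,598.
Year 6: 3,084 × $2 = $6,168. Book value $37,430.
Year 7: 5,403 × $2 = $10,806. Book value $26,624.
Year 8: 4,362 × $2 = $8,724. Book value $17,900.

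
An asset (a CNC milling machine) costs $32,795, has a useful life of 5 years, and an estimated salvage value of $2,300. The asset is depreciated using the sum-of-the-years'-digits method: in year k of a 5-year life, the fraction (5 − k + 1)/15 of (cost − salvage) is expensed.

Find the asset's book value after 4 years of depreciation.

Depreciable base = $32,795 − $2,300 = $30,495.
Sum of the years' digits = 5+4+3+2+1 = 15.
Year 1: $30,495 × 5/15 = $10,165. Book value $22,630.
Year 2: $30,495 × 4/15 = $8,132. Book value $14,498.
Year 3: $30,495 × 3/15 = $6,099. Book value $8,399.
Year 4: $30,495 × 2/15 = $4,066. Book value $4,333.

$4,333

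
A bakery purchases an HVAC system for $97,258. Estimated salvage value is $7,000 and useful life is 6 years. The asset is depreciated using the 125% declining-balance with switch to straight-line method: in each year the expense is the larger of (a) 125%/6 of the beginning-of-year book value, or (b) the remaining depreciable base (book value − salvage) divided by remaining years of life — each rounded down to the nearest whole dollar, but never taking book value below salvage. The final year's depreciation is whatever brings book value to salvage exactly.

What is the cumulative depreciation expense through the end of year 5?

Depreciable base = $97,258 − $7,000 = $90,258.
Year 1: DB = ⌊$97,258 × 125%/6⌋ = $20,262; SL = ⌊$90,258/6⌋ = $15,043 → take DB $20,262. Book value $76,996.
Year 2: DB = ⌊$76,996 × 125%/6⌋ = $16,040; SL = ⌊$69,996/5⌋ = $13,999 → take DB $16,040. Book value $60,956.
Year 3: DB = ⌊$60,956 × 125%/6⌋ = $12,699; SL = ⌊$53,956/4⌋ = $13,489 → take SL $13,489. Book value $47,467.
Year 4: DB = ⌊$47,467 × 125%/6⌋ = $9,888; SL = ⌊$40,467/3⌋ = $13,489 → take SL $13,489. Book value $33,978.
Year 5: DB = ⌊$33,978 × 125%/6⌋ = $7,078; SL = ⌊$26,978/2⌋ = $13,489 → take SL $13,489. Book value $20,489.
Accumulated through year 5 = $97,258 − $20,489 = $76,769.

$76,769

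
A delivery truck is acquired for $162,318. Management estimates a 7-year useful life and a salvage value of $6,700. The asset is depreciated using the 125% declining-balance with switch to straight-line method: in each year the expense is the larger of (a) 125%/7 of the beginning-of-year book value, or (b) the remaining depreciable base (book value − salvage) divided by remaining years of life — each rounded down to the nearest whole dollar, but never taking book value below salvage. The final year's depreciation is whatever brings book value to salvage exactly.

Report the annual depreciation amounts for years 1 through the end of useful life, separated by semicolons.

Depreciable base = $162,318 − $6,700 = $155,618.
Year 1: DB = ⌊$162,318 × 125%/7⌋ = $28,985; SL = ⌊$155,618/7⌋ = $22,231 → take DB $28,985. Book value $133,333.
Year 2: DB = ⌊$133,333 × 125%/7⌋ = $23,809; SL = ⌊$126,633/6⌋ = $21,105 → take DB $23,809. Book value $109,524.
Year 3: DB = ⌊$109,524 × 125%/7⌋ = $19,557; SL = ⌊$102,824/5⌋ = $20,564 → take SL $20,564. Book value $88,960.
Year 4: DB = ⌊$88,960 × 125%/7⌋ = $15,885; SL = ⌊$82,260/4⌋ = $20,565 → take SL $20,565. Book value $68,395.
Year 5: DB = ⌊$68,395 × 125%/7⌋ = $12,213; SL = ⌊$61,695/3⌋ = $20,565 → take SL $20,565. Book value $47,830.
Year 6: DB = ⌊$47,830 × 125%/7⌋ = $8,541; SL = ⌊$41,130/2⌋ = $20,565 → take SL $20,565. Book value $27,265.
Year 7 (final): $27,265 − $6,700 = $20,565. Book value $6,700.

$28,985; $23,809; $20,564; $20,565; $20,565; $20,565; $20,565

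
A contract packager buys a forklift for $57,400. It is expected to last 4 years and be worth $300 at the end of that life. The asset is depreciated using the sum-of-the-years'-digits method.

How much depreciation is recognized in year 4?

Depreciable base = $57,400 − $300 = $57,100.
Sum of the years' digits = 4+3+2+1 = 10.
Year 1: $57,100 × 4/10 = $22,840. Book value $34,560.
Year 2: $57,100 × 3/10 = $17,130. Book value $17,430.
Year 3: $57,100 × 2/10 = $11,420. Book value $6,010.
Year 4: $57,100 × 1/10 = $5,710. Book value $300.

$5,710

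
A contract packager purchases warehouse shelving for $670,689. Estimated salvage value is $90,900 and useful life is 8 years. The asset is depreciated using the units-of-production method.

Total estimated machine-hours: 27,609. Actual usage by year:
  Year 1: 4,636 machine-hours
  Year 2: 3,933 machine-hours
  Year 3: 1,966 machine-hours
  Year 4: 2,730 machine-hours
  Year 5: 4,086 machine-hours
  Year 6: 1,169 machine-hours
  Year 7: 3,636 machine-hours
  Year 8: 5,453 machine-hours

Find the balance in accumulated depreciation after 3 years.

Depreciable base = $670,689 − $90,900 = $579,789.
Rate = $579,789 / 27,609 machine-hours = $21 per machine-hour.
Year 1: 4,636 × $21 = $97,356. Book value $573,333.
Year 2: 3,933 × $21 = $82,593. Book value $490,740.
Year 3: 1,966 × $21 = $41,286. Book value $449,454.
Accumulated through year 3 = $670,689 − $449,454 = $221,235.

$221,235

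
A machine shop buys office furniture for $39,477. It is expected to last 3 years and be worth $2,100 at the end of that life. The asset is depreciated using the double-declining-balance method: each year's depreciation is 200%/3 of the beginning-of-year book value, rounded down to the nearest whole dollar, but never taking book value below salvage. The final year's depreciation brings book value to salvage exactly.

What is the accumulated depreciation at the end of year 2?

$35,090

Depreciable base = $39,477 − $2,100 = $37,377.
Year 1: ⌊$39,477 × 200%/3⌋ = $26,318. Book value $13,159.
Year 2: ⌊$13,159 × 200%/3⌋ = $8,772. Book value $4,387.
Accumulated through year 2 = $39,477 − $4,387 = $35,090.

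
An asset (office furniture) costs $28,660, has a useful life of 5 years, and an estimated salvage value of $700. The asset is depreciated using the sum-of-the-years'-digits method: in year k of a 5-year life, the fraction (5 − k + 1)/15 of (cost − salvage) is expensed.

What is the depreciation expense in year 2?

$7,456

Depreciable base = $28,660 − $700 = $27,960.
Sum of the years' digits = 5+4+3+2+1 = 15.
Year 1: $27,960 × 5/15 = $9,320. Book value $19,340.
Year 2: $27,960 × 4/15 = $7,456. Book value $11,884.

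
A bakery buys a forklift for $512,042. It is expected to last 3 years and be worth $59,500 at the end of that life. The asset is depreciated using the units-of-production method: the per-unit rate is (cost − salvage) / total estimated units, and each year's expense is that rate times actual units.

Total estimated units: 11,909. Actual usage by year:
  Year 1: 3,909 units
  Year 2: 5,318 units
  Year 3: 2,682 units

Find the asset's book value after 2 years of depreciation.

$161,416

Depreciable base = $512,042 − $59,500 = $452,542.
Rate = $452,542 / 11,909 units = $38 per unit.
Year 1: 3,909 × $38 = $148,542. Book value $363,500.
Year 2: 5,318 × $38 = $202,084. Book value $161,416.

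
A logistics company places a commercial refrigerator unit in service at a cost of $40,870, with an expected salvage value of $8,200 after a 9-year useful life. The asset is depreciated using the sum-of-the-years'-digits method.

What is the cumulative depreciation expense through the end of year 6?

$28,314

Depreciable base = $40,870 − $8,200 = $32,670.
Sum of the years' digits = 9+8+7+6+5+4+3+2+1 = 45.
Year 1: $32,670 × 9/45 = $6,534. Book value $34,336.
Year 2: $32,670 × 8/45 = $5,808. Book value $28,528.
Year 3: $32,670 × 7/45 = $5,082. Book value $23,446.
Year 4: $32,670 × 6/45 = $4,356. Book value $19,090.
Year 5: $32,670 × 5/45 = $3,630. Book value $15,460.
Year 6: $32,670 × 4/45 = $2,904. Book value $12,556.
Accumulated through year 6 = $40,870 − $12,556 = $28,314.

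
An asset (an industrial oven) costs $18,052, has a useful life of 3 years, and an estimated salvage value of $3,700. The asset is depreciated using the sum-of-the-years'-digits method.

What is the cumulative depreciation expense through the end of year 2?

$11,960

Depreciable base = $18,052 − $3,700 = $14,352.
Sum of the years' digits = 3+2+1 = 6.
Year 1: $14,352 × 3/6 = $7,176. Book value $10,876.
Year 2: $14,352 × 2/6 = $4,784. Book value $6,092.
Accumulated through year 2 = $18,052 − $6,092 = $11,960.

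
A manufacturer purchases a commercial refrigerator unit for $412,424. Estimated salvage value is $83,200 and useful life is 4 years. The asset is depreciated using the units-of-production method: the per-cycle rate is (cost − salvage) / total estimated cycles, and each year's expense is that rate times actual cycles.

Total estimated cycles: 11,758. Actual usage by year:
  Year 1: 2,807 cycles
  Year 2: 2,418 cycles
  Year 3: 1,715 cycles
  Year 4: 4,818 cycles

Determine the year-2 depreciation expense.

Depreciable base = $412,424 − $83,200 = $329,224.
Rate = $329,224 / 11,758 cycles = $28 per cycle.
Year 1: 2,807 × $28 = $78,596. Book value $333,828.
Year 2: 2,418 × $28 = $67,704. Book value $266,124.

$67,704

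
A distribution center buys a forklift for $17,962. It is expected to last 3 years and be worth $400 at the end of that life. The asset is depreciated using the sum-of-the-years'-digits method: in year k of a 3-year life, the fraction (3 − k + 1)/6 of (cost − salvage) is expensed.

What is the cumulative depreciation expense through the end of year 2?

$14,635

Depreciable base = $17,962 − $400 = $17,562.
Sum of the years' digits = 3+2+1 = 6.
Year 1: $17,562 × 3/6 = $8,781. Book value $9,181.
Year 2: $17,562 × 2/6 = $5,854. Book value $3,327.
Accumulated through year 2 = $17,962 − $3,327 = $14,635.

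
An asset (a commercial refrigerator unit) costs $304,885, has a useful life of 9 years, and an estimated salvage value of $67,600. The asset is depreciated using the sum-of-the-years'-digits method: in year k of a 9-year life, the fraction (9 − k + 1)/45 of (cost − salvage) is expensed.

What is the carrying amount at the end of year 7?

Depreciable base = $304,885 − $67,600 = $237,285.
Sum of the years' digits = 9+8+7+6+5+4+3+2+1 = 45.
Year 1: $237,285 × 9/45 = $47,457. Book value $257,428.
Year 2: $237,285 × 8/45 = $42,184. Book value $215,244.
Year 3: $237,285 × 7/45 = $36,911. Book value $178,333.
Year 4: $237,285 × 6/45 = $31,638. Book value $146,695.
Year 5: $237,285 × 5/45 = $26,365. Book value $120,330.
Year 6: $237,285 × 4/45 = $21,092. Book value $99,238.
Year 7: $237,285 × 3/45 = $15,819. Book value $83,419.

$83,419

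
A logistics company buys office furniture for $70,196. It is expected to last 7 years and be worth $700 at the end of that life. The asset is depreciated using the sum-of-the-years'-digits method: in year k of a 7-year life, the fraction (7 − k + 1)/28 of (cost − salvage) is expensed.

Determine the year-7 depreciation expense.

$2,482

Depreciable base = $70,196 − $700 = $69,496.
Sum of the years' digits = 7+6+5+4+3+2+1 = 28.
Year 1: $69,496 × 7/28 = $17,374. Book value $52,822.
Year 2: $69,496 × 6/28 = $14,892. Book value $37,930.
Year 3: $69,496 × 5/28 = $12,410. Book value $25,520.
Year 4: $69,496 × 4/28 = $9,928. Book value $15,592.
Year 5: $69,496 × 3/28 = $7,446. Book value $8,146.
Year 6: $69,496 × 2/28 = $4,964. Book value $3,182.
Year 7: $69,496 × 1/28 = $2,482. Book value $700.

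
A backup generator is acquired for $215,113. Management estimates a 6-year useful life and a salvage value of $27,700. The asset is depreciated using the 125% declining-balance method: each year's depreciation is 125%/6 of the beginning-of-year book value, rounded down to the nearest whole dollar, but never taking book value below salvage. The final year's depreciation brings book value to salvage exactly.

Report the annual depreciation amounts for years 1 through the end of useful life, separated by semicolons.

Depreciable base = $215,113 − $27,700 = $187,413.
Year 1: ⌊$215,113 × 125%/6⌋ = $44,815. Book value $170,298.
Year 2: ⌊$170,298 × 125%/6⌋ = $35,478. Book value $134,820.
Year 3: ⌊$134,820 × 125%/6⌋ = $28,087. Book value $106,733.
Year 4: ⌊$106,733 × 125%/6⌋ = $22,236. Book value $84,497.
Year 5: ⌊$84,497 × 125%/6⌋ = $17,603. Book value $66,894.
Year 6 (final): $66,894 − $27,700 = $39,194. Book value $27,700.

$44,815; $35,478; $28,087; $22,236; $17,603; $39,194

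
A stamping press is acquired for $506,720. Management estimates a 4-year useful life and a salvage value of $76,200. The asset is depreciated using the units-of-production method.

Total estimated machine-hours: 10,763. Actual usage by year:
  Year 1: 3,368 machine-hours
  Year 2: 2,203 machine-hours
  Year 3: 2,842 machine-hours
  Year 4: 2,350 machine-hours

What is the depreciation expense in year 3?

$113,680

Depreciable base = $506,720 − $76,200 = $430,520.
Rate = $430,520 / 10,763 machine-hours = $40 per machine-hour.
Year 1: 3,368 × $40 = $134,720. Book value $372,000.
Year 2: 2,203 × $40 = $88,120. Book value $283,880.
Year 3: 2,842 × $40 = $113,680. Book value $170,200.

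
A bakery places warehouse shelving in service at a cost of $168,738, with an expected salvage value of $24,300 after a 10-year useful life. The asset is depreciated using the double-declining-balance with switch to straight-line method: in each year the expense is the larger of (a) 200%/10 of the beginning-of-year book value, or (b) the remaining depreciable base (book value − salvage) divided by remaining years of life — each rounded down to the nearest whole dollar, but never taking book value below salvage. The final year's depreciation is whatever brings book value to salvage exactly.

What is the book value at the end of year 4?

$69,116

Depreciable base = $168,738 − $24,300 = $144,438.
Year 1: DB = ⌊$168,738 × 200%/10⌋ = $33,747; SL = ⌊$144,438/10⌋ = $14,443 → take DB $33,747. Book value $134,991.
Year 2: DB = ⌊$134,991 × 200%/10⌋ = $26,998; SL = ⌊$110,691/9⌋ = $12,299 → take DB $26,998. Book value $107,993.
Year 3: DB = ⌊$107,993 × 200%/10⌋ = $21,598; SL = ⌊$83,693/8⌋ = $10,461 → take DB $21,598. Book value $86,395.
Year 4: DB = ⌊$86,395 × 200%/10⌋ = $17,279; SL = ⌊$62,095/7⌋ = $8,870 → take DB $17,279. Book value $69,116.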